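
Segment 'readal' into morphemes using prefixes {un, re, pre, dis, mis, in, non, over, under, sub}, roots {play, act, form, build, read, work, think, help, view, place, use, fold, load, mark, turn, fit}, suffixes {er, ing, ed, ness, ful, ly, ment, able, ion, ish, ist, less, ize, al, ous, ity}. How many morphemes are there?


Segmenting 'readal' against the inventory:
  'read' -> root (morpheme 1)
  'al' -> suffix (morpheme 2)
Total morphemes: 2

2


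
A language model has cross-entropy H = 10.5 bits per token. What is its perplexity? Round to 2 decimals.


Perplexity formula: PP = 2^H
H = 10.5
PP = 2^10.5
Decompose: 2^10.5 = 2^10 * 2^0.5 = 2^10 * sqrt(2)
2^10 = 1024, sqrt(2) ~ 1.4142136
PP ~ 1024 * 1.4142136 = 1448.1547264
Rounded to 2 decimals: 1448.15

1448.15


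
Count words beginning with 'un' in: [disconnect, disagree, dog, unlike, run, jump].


Checking each word for prefix 'un':
  'disconnect' -> no (count: 0)
  'disagree' -> no (count: 0)
  'dog' -> no (count: 0)
  'unlike' -> YES, starts with 'un' (count: 1)
  'run' -> no (count: 1)
  'jump' -> no (count: 1)
Total with prefix 'un': 1

1


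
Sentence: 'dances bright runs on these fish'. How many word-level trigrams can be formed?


Word trigrams from [6] words:
  Trigram 1: (dances bright runs)
  Trigram 2: (bright runs on)
  Trigram 3: (runs on these)
  Trigram 4: (on these fish)
Total word trigrams: 6 - 2 = 4

4


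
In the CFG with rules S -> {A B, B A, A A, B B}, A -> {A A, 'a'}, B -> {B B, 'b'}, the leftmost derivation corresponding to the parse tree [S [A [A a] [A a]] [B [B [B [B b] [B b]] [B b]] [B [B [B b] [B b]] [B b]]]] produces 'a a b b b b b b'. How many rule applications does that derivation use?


Every bracketed nonterminal node [X ...] in the tree is produced by exactly one rule application.
Reading the tree off as a leftmost derivation:
  Step 1: S  =>  A B   (applied S -> A B)
  Step 2: A B  =>  A A B   (applied A -> A A)
  Step 3: A A B  =>  a A B   (applied A -> a)
  Step 4: a A B  =>  a a B   (applied A -> a)
  Step 5: a a B  =>  a a B B   (applied B -> B B)
  Step 6: a a B B  =>  a a B B B   (applied B -> B B)
  Step 7: a a B B B  =>  a a B B B B   (applied B -> B B)
  Step 8: a a B B B B  =>  a a b B B B   (applied B -> b)
  Step 9: a a b B B B  =>  a a b b B B   (applied B -> b)
  Step 10: a a b b B B  =>  a a b b b B   (applied B -> b)
  Step 11: a a b b b B  =>  a a b b b B B   (applied B -> B B)
  Step 12: a a b b b B B  =>  a a b b b B B B   (applied B -> B B)
  Step 13: a a b b b B B B  =>  a a b b b b B B   (applied B -> b)
  Step 14: a a b b b b B B  =>  a a b b b b b B   (applied B -> b)
  Step 15: a a b b b b b B  =>  a a b b b b b b   (applied B -> b)
Final yield: a a b b b b b b
Total rewrite steps: 15

15


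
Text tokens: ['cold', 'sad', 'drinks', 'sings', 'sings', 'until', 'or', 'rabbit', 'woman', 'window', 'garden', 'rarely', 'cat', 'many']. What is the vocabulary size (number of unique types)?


Listing all tokens and tracking unique types:
  Token 1: 'cold' -> NEW (unique so far: 1)
  Token 2: 'sad' -> NEW (unique so far: 2)
  Token 3: 'drinks' -> NEW (unique so far: 3)
  Token 4: 'sings' -> NEW (unique so far: 4)
  Token 5: 'sings' -> duplicate (unique so far: 4)
  Token 6: 'until' -> NEW (unique so far: 5)
  Token 7: 'or' -> NEW (unique so far: 6)
  Token 8: 'rabbit' -> NEW (unique so far: 7)
  Token 9: 'woman' -> NEW (unique so far: 8)
  Token 10: 'window' -> NEW (unique so far: 9)
  Token 11: 'garden' -> NEW (unique so far: 10)
  Token 12: 'rarely' -> NEW (unique so far: 11)
  Token 13: 'cat' -> NEW (unique so far: 12)
  Token 14: 'many' -> NEW (unique so far: 13)
Unique types: ('cat', 'cold', 'drinks', 'garden', 'many', 'or', 'rabbit', 'rarely', 'sad', 'sings', 'until', 'window', 'woman')
Vocabulary size: 13

13


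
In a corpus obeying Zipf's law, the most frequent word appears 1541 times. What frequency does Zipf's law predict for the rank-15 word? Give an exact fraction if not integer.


Zipf's law: freq(rank) = f1 / rank
f1 = 1541, rank = 15
freq = 1541 / 15
GCD(1541, 15) = 1
Simplified: 1541/15

1541/15


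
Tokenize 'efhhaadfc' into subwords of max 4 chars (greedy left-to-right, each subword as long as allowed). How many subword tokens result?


'efhhaadfc' has 9 characters.
Chunking with max size 4:
  Chunk 1: 'efhh' (positions 0-3)
  Chunk 2: 'aadf' (positions 4-7)
  Chunk 3: 'c' (positions 8-8)
Total chunks: ceil(9 / 4) = 3

3


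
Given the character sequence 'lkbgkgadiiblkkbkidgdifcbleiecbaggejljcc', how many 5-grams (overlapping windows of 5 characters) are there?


String 'lkbgkgadiiblkkbkidgdifcbleiecbaggejljcc' has length L = 39.
Number of overlapping n-grams = L - n + 1
Substituting: 39 - 5 + 1 = 35

35


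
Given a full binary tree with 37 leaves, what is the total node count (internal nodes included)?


Leaf nodes (terminals): 37
Internal nodes = n - 1 = 37 - 1 = 36
Total = leaves + internal = 37 + 36 = 73

73


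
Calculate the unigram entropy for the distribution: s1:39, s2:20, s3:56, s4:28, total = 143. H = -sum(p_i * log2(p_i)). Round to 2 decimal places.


Computing entropy H = -sum(p_i * log2(p_i)):
  s1: p = 39/143 = 0.2727, -p*log2(p) = 0.5112
  s2: p = 20/143 = 0.1399, -p*log2(p) = 0.3969
  s3: p = 56/143 = 0.3916, -p*log2(p) = 0.5297
  s4: p = 28/143 = 0.1958, -p*log2(p) = 0.4606
H = sum of terms = 1.8984
Rounded to 2 decimals: 1.90

1.90


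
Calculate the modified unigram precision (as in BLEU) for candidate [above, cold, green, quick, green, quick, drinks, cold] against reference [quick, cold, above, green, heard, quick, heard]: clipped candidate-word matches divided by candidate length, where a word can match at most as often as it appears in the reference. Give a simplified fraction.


Reference word counts: {'above': 1, 'cold': 1, 'green': 1, 'heard': 2, 'quick': 2}
Checking each candidate word (with clipping):
  'above' -> in reference (ref count 1, used 1/1) -> match (matches: 1)
  'cold' -> in reference (ref count 1, used 1/1) -> match (matches: 2)
  'green' -> in reference (ref count 1, used 1/1) -> match (matches: 3)
  'quick' -> in reference (ref count 2, used 1/2) -> match (matches: 4)
  'green' -> ref count 1 already used up (1/1) -> clipped, no match (matches: 4)
  'quick' -> in reference (ref count 2, used 2/2) -> match (matches: 5)
  'drinks' -> not in reference -> no match (matches: 5)
  'cold' -> ref count 1 already used up (1/1) -> clipped, no match (matches: 5)
Clipped matches: 5, Candidate length: 8
Precision = 5/8

5/8


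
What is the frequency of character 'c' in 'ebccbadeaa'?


Scanning 'ebccbadeaa' for 'c':
  Position 2: 'c' -> MATCH (count: 1)
  Position 3: 'c' -> MATCH (count: 2)
Total occurrences of 'c': 2

2


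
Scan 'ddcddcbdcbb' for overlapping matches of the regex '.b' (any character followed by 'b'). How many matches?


Pattern: .b means any character followed by 'b'.
Scanning 'ddcddcbdcbb' position-by-position:
  Pos 0: window 'dd' -> no
  Pos 1: window 'dc' -> no
  Pos 2: window 'cd' -> no
  Pos 3: window 'dd' -> no
  Pos 4: window 'dc' -> no
  Pos 5: window 'cb' -> MATCH
  Pos 6: window 'bd' -> no
  Pos 7: window 'dc' -> no
  Pos 8: window 'cb' -> MATCH
  Pos 9: window 'bb' -> MATCH
  Pos 10: window 'b' -> no
Total matches: 3

3


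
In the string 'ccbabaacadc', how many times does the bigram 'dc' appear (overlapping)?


Scanning 'ccbabaacadc' for bigram 'dc':
  Position 0: 'cc' -> no
  Position 1: 'cb' -> no
  Position 2: 'ba' -> no
  Position 3: 'ab' -> no
  Position 4: 'ba' -> no
  Position 5: 'aa' -> no
  Position 6: 'ac' -> no
  Position 7: 'ca' -> no
  Position 8: 'ad' -> no
  Position 9: 'dc' -> MATCH
Total matches: 1

1


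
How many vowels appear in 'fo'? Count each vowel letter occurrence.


Scanning each character of 'fo':
  Position 1: 'f' -> consonant (running count: 0)
  Position 2: 'o' -> vowel (running count: 1)
Total vowels: 1

1


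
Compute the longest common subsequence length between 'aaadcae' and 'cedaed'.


DP table for LCS of 'aaadcae' and 'cedaed':
       c  e  d  a  e  d
    0  0  0  0  0  0  0
  a 0  0  0  0  1  1  1
  a 0  0  0  0  1  1  1
  a 0  0  0  0  1  1  1
  d 0  0  0  1  1  1  2
  c 0  1  1  1  1  1  2
  a 0  1  1  1  2  2  2
  e 0  1  2  2  2  3  3
LCS: 'dae'
LCS length = 3

3


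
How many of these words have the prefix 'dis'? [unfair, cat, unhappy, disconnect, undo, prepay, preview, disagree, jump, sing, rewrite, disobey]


Checking each word for prefix 'dis':
  'unfair' -> no (count: 0)
  'cat' -> no (count: 0)
  'unhappy' -> no (count: 0)
  'disconnect' -> YES, starts with 'dis' (count: 1)
  'undo' -> no (count: 1)
  'prepay' -> no (count: 1)
  'preview' -> no (count: 1)
  'disagree' -> YES, starts with 'dis' (count: 2)
  'jump' -> no (count: 2)
  'sing' -> no (count: 2)
  'rewrite' -> no (count: 2)
  'disobey' -> YES, starts with 'dis' (count: 3)
Total with prefix 'dis': 3

3


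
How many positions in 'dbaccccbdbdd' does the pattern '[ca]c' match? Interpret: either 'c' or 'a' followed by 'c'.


Pattern: [ca]c means either 'c' or 'a' followed by 'c'.
Scanning 'dbaccccbdbdd' position-by-position:
  Pos 0: window 'db' -> no
  Pos 1: window 'ba' -> no
  Pos 2: window 'ac' -> MATCH
  Pos 3: window 'cc' -> MATCH
  Pos 4: window 'cc' -> MATCH
  Pos 5: window 'cc' -> MATCH
  Pos 6: window 'cb' -> no
  Pos 7: window 'bd' -> no
  Pos 8: window 'db' -> no
  Pos 9: window 'bd' -> no
  Pos 10: window 'dd' -> no
  Pos 11: window 'd' -> no
Total matches: 4

4


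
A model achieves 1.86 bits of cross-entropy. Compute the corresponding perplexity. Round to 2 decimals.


Perplexity formula: PP = 2^H
H = 1.86
PP = 2^1.86
Decompose: 2^1.86 = 2^1 * 2^0.86
2^1 = 2, 2^0.86 ~ 1.8150383
PP ~ 2 * 1.8150383 = 3.6300766
Rounded to 2 decimals: 3.63

3.63


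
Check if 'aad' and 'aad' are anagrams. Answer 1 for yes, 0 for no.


Sort characters of 'aad': 'aad'
Sort characters of 'aad': 'aad'
Sorted forms match -> they ARE anagrams
Result: 1

1


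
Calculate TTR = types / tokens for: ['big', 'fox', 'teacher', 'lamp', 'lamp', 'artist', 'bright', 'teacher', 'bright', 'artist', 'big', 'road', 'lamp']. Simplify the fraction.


Tokens: 13
Unique types: ('artist', 'big', 'bright', 'fox', 'lamp', 'road', 'teacher') = 7
TTR = 7/13
Already in lowest terms.

7/13


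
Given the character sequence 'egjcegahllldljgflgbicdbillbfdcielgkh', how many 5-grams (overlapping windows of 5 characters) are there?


String 'egjcegahllldljgflgbicdbillbfdcielgkh' has length L = 36.
Number of overlapping n-grams = L - n + 1
Substituting: 36 - 5 + 1 = 32

32


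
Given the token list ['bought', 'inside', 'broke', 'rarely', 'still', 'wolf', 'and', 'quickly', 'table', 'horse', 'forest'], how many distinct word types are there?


Listing all tokens and tracking unique types:
  Token 1: 'bought' -> NEW (unique so far: 1)
  Token 2: 'inside' -> NEW (unique so far: 2)
  Token 3: 'broke' -> NEW (unique so far: 3)
  Token 4: 'rarely' -> NEW (unique so far: 4)
  Token 5: 'still' -> NEW (unique so far: 5)
  Token 6: 'wolf' -> NEW (unique so far: 6)
  Token 7: 'and' -> NEW (unique so far: 7)
  Token 8: 'quickly' -> NEW (unique so far: 8)
  Token 9: 'table' -> NEW (unique so far: 9)
  Token 10: 'horse' -> NEW (unique so far: 10)
  Token 11: 'forest' -> NEW (unique so far: 11)
Unique types: ('and', 'bought', 'broke', 'forest', 'horse', 'inside', 'quickly', 'rarely', 'still', 'table', 'wolf')
Vocabulary size: 11

11


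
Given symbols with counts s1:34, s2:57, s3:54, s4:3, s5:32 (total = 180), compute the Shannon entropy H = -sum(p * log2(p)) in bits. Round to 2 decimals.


Computing entropy H = -sum(p_i * log2(p_i)):
  s1: p = 34/180 = 0.1889, -p*log2(p) = 0.4542
  s2: p = 57/180 = 0.3167, -p*log2(p) = 0.5253
  s3: p = 54/180 = 0.3000, -p*log2(p) = 0.5211
  s4: p = 3/180 = 0.0167, -p*log2(p) = 0.0984
  s5: p = 32/180 = 0.1778, -p*log2(p) = 0.4430
H = sum of terms = 2.0420
Rounded to 2 decimals: 2.04

2.04


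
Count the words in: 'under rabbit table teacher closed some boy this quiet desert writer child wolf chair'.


Counting words by splitting on spaces:
  Word 1: 'under'
  Word 2: 'rabbit'
  Word 3: 'table'
  Word 4: 'teacher'
  Word 5: 'closed'
  Word 6: 'some'
  Word 7: 'boy'
  Word 8: 'this'
  Word 9: 'quiet'
  Word 10: 'desert'
  Word 11: 'writer'
  Word 12: 'child'
  Word 13: 'wolf'
  Word 14: 'chair'
Total words: 14

14


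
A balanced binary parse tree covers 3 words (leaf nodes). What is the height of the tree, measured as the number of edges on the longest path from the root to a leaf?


In a balanced binary tree with n leaves the deepest leaf is ceil(log2(n)) edges below the root.
log2(3) = 1.5850
ceil(1.5850) = 2
height (edges) = 2

2


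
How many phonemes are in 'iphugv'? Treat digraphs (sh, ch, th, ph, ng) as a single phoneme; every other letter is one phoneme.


Parsing 'iphugv' greedily, digraphs first:
  'i' -> vowel phoneme (phonemes so far: 1)
  'ph' -> digraph (1 consonant phoneme) (phonemes so far: 2)
  'u' -> vowel phoneme (phonemes so far: 3)
  'g' -> consonant phoneme (phonemes so far: 4)
  'v' -> consonant phoneme (phonemes so far: 5)
Total phonemes: 5

5


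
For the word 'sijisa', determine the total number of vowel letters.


Scanning each character of 'sijisa':
  Position 1: 's' -> consonant (running count: 0)
  Position 2: 'i' -> vowel (running count: 1)
  Position 3: 'j' -> consonant (running count: 1)
  Position 4: 'i' -> vowel (running count: 2)
  Position 5: 's' -> consonant (running count: 2)
  Position 6: 'a' -> vowel (running count: 3)
Total vowels: 3

3


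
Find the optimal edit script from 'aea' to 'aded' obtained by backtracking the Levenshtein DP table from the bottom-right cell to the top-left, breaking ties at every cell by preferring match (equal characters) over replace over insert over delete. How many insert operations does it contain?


Edit distance = 2. Backtracking from cell (3, 4) with preference match > replace > insert > delete,
then listing the resulting alignment 'aea' -> 'aded' left to right:
  Step 1: keep 'a'
  Step 2: insert 'd' [insertion #1]
  Step 3: keep 'e'
  Step 4: replace a->d
Total insertions: 1

1


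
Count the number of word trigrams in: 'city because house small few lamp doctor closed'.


Word trigrams from [8] words:
  Trigram 1: (city because house)
  Trigram 2: (because house small)
  Trigram 3: (house small few)
  Trigram 4: (small few lamp)
  Trigram 5: (few lamp doctor)
  Trigram 6: (lamp doctor closed)
Total word trigrams: 8 - 2 = 6

6


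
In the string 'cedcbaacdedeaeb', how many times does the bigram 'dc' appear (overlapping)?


Scanning 'cedcbaacdedeaeb' for bigram 'dc':
  Position 0: 'ce' -> no
  Position 1: 'ed' -> no
  Position 2: 'dc' -> MATCH
  Position 3: 'cb' -> no
  Position 4: 'ba' -> no
  Position 5: 'aa' -> no
  Position 6: 'ac' -> no
  Position 7: 'cd' -> no
  Position 8: 'de' -> no
  Position 9: 'ed' -> no
  Position 10: 'de' -> no
  Position 11: 'ea' -> no
  Position 12: 'ae' -> no
  Position 13: 'eb' -> no
Total matches: 1

1


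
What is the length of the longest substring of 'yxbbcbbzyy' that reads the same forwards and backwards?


Scanning 'yxbbcbbzyy' for palindromic substrings.
Substring at positions 2-6: 'bbcbb'.
Check: reverse('bbcbb') = 'bbcbb' -> palindrome confirmed.
Neighbouring characters ('x' / 'z') break symmetry, so it cannot extend further.
No longer palindromic substring exists; longest length = 5

5


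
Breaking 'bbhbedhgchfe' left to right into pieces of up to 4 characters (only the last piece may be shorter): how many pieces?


'bbhbedhgchfe' has 12 characters.
Chunking with max size 4:
  Chunk 1: 'bbhb' (positions 0-3)
  Chunk 2: 'edhg' (positions 4-7)
  Chunk 3: 'chfe' (positions 8-11)
Total chunks: ceil(12 / 4) = 3

3


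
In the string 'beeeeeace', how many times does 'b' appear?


Scanning 'beeeeeace' for 'b':
  Position 0: 'b' -> MATCH (count: 1)
Total occurrences of 'b': 1

1


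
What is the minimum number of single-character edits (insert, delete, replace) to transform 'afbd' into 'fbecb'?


Building DP table for s1='afbd' (len 4) and s2='fbecb' (len 5):
       f  b  e  c  b
    0  1  2  3  4  5
  a 1  1  2  3  4  5
  f 2  1  2  3  4  5
  b 3  2  1  2  3  4
  d 4  3  2  2  3  4
Edit distance = dp[4][5] = 4

4


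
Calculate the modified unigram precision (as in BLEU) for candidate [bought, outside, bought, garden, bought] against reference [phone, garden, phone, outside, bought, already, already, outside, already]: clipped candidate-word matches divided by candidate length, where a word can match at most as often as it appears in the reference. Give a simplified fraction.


Reference word counts: {'already': 3, 'bought': 1, 'garden': 1, 'outside': 2, 'phone': 2}
Checking each candidate word (with clipping):
  'bought' -> in reference (ref count 1, used 1/1) -> match (matches: 1)
  'outside' -> in reference (ref count 2, used 1/2) -> match (matches: 2)
  'bought' -> ref count 1 already used up (1/1) -> clipped, no match (matches: 2)
  'garden' -> in reference (ref count 1, used 1/1) -> match (matches: 3)
  'bought' -> ref count 1 already used up (1/1) -> clipped, no match (matches: 3)
Clipped matches: 3, Candidate length: 5
Precision = 3/5

3/5


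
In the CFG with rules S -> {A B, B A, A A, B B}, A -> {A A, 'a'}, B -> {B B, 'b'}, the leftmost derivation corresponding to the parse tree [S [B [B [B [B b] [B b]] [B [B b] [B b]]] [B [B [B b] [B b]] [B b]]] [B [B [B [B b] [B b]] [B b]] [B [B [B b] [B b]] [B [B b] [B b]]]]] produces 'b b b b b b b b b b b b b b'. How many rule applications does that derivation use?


Every bracketed nonterminal node [X ...] in the tree is produced by exactly one rule application.
Reading the tree off as a leftmost derivation:
  Step 1: S  =>  B B   (applied S -> B B)
  Step 2: B B  =>  B B B   (applied B -> B B)
  Step 3: B B B  =>  B B B B   (applied B -> B B)
  Step 4: B B B B  =>  B B B B B   (applied B -> B B)
  Step 5: B B B B B  =>  b B B B B   (applied B -> b)
  Step 6: b B B B B  =>  b b B B B   (applied B -> b)
  Step 7: b b B B B  =>  b b B B B B   (applied B -> B B)
  Step 8: b b B B B B  =>  b b b B B B   (applied B -> b)
  Step 9: b b b B B B  =>  b b b b B B   (applied B -> b)
  Step 10: b b b b B B  =>  b b b b B B B   (applied B -> B B)
  Step 11: b b b b B B B  =>  b b b b B B B B   (applied B -> B B)
  Step 12: b b b b B B B B  =>  b b b b b B B B   (applied B -> b)
  Step 13: b b b b b B B B  =>  b b b b b b B B   (applied B -> b)
  Step 14: b b b b b b B B  =>  b b b b b b b B   (applied B -> b)
  Step 15: b b b b b b b B  =>  b b b b b b b B B   (applied B -> B B)
  Step 16: b b b b b b b B B  =>  b b b b b b b B B B   (applied B -> B B)
  Step 17: b b b b b b b B B B  =>  b b b b b b b B B B B   (applied B -> B B)
  Step 18: b b b b b b b B B B B  =>  b b b b b b b b B B B   (applied B -> b)
  Step 19: b b b b b b b b B B B  =>  b b b b b b b b b B B   (applied B -> b)
  Step 20: b b b b b b b b b B B  =>  b b b b b b b b b b B   (applied B -> b)
  Step 21: b b b b b b b b b b B  =>  b b b b b b b b b b B B   (applied B -> B B)
  Step 22: b b b b b b b b b b B B  =>  b b b b b b b b b b B B B   (applied B -> B B)
  Step 23: b b b b b b b b b b B B B  =>  b b b b b b b b b b b B B   (applied B -> b)
  Step 24: b b b b b b b b b b b B B  =>  b b b b b b b b b b b b B   (applied B -> b)
  Step 25: b b b b b b b b b b b b B  =>  b b b b b b b b b b b b B B   (applied B -> B B)
  Step 26: b b b b b b b b b b b b B B  =>  b b b b b b b b b b b b b B   (applied B -> b)
  Step 27: b b b b b b b b b b b b b B  =>  b b b b b b b b b b b b b b   (applied B -> b)
Final yield: b b b b b b b b b b b b b b
Total rewrite steps: 27

27


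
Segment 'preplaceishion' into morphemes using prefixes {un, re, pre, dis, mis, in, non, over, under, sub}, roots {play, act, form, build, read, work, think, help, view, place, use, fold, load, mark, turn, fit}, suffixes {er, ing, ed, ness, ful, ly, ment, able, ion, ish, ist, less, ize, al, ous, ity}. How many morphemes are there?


Segmenting 'preplaceishion' against the inventory:
  'pre' -> prefix (morpheme 1)
  'place' -> root (morpheme 2)
  'ish' -> suffix (morpheme 3)
  'ion' -> suffix (morpheme 4)
Total morphemes: 4

4


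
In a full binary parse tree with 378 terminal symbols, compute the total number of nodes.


Leaf nodes (terminals): 378
Internal nodes = n - 1 = 378 - 1 = 377
Total = leaves + internal = 378 + 377 = 755

755


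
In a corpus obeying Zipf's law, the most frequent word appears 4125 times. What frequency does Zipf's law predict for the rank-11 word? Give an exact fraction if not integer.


Zipf's law: freq(rank) = f1 / rank
f1 = 4125, rank = 11
freq = 4125 / 11
= 375

375


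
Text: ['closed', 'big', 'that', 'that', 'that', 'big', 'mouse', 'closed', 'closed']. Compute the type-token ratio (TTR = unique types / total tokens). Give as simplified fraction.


Tokens: 9
Unique types: ('big', 'closed', 'mouse', 'that') = 4
TTR = 4/9
Already in lowest terms.

4/9


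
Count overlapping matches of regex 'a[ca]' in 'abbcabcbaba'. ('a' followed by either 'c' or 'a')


Pattern: a[ca] means 'a' followed by either 'c' or 'a'.
Scanning 'abbcabcbaba' position-by-position:
  Pos 0: window 'ab' -> no
  Pos 1: window 'bb' -> no
  Pos 2: window 'bc' -> no
  Pos 3: window 'ca' -> no
  Pos 4: window 'ab' -> no
  Pos 5: window 'bc' -> no
  Pos 6: window 'cb' -> no
  Pos 7: window 'ba' -> no
  Pos 8: window 'ab' -> no
  Pos 9: window 'ba' -> no
  Pos 10: window 'a' -> no
Total matches: 0

0


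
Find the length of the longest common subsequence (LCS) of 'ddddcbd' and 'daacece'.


DP table for LCS of 'ddddcbd' and 'daacece':
       d  a  a  c  e  c  e
    0  0  0  0  0  0  0  0
  d 0  1  1  1  1  1  1  1
  d 0  1  1  1  1  1  1  1
  d 0  1  1  1  1  1  1  1
  d 0  1  1  1  1  1  1  1
  c 0  1  1  1  2  2  2  2
  b 0  1  1  1  2  2  2  2
  d 0  1  1  1  2  2  2  2
LCS: 'dc'
LCS length = 2

2


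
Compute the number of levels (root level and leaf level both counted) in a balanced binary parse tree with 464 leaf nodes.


In a balanced binary tree with n leaves the deepest leaf is ceil(log2(n)) edges below the root,
so counting node levels inclusive of root and leaves gives ceil(log2(n)) + 1 levels.
log2(464) = 8.8580
ceil(8.8580) = 9
levels = 9 + 1 = 10

10


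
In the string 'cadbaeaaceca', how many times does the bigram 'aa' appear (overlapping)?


Scanning 'cadbaeaaceca' for bigram 'aa':
  Position 0: 'ca' -> no
  Position 1: 'ad' -> no
  Position 2: 'db' -> no
  Position 3: 'ba' -> no
  Position 4: 'ae' -> no
  Position 5: 'ea' -> no
  Position 6: 'aa' -> MATCH
  Position 7: 'ac' -> no
  Position 8: 'ce' -> no
  Position 9: 'ec' -> no
  Position 10: 'ca' -> no
Total matches: 1

1


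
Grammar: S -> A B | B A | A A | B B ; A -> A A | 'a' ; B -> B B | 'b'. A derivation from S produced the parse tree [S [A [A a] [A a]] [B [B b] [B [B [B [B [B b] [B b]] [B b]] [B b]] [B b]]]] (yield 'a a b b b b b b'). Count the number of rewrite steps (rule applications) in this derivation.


Every bracketed nonterminal node [X ...] in the tree is produced by exactly one rule application.
Reading the tree off as a leftmost derivation:
  Step 1: S  =>  A B   (applied S -> A B)
  Step 2: A B  =>  A A B   (applied A -> A A)
  Step 3: A A B  =>  a A B   (applied A -> a)
  Step 4: a A B  =>  a a B   (applied A -> a)
  Step 5: a a B  =>  a a B B   (applied B -> B B)
  Step 6: a a B B  =>  a a b B   (applied B -> b)
  Step 7: a a b B  =>  a a b B B   (applied B -> B B)
  Step 8: a a b B B  =>  a a b B B B   (applied B -> B B)
  Step 9: a a b B B B  =>  a a b B B B B   (applied B -> B B)
  Step 10: a a b B B B B  =>  a a b B B B B B   (applied B -> B B)
  Step 11: a a b B B B B B  =>  a a b b B B B B   (applied B -> b)
  Step 12: a a b b B B B B  =>  a a b b b B B B   (applied B -> b)
  Step 13: a a b b b B B B  =>  a a b b b b B B   (applied B -> b)
  Step 14: a a b b b b B B  =>  a a b b b b b B   (applied B -> b)
  Step 15: a a b b b b b B  =>  a a b b b b b b   (applied B -> b)
Final yield: a a b b b b b b
Total rewrite steps: 15

15


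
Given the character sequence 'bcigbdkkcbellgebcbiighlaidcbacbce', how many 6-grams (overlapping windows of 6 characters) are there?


String 'bcigbdkkcbellgebcbiighlaidcbacbce' has length L = 33.
Number of overlapping n-grams = L - n + 1
Substituting: 33 - 6 + 1 = 28

28


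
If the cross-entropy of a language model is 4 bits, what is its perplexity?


Perplexity formula: PP = 2^H
H = 4
PP = 2^4
Steps: 2^1 = 2, 2^2 = 4, 2^3 = 8, 2^4 = 16
PP = 16

16


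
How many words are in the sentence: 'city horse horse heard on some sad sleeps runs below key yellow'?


Counting words by splitting on spaces:
  Word 1: 'city'
  Word 2: 'horse'
  Word 3: 'horse'
  Word 4: 'heard'
  Word 5: 'on'
  Word 6: 'some'
  Word 7: 'sad'
  Word 8: 'sleeps'
  Word 9: 'runs'
  Word 10: 'below'
  Word 11: 'key'
  Word 12: 'yellow'
Total words: 12

12


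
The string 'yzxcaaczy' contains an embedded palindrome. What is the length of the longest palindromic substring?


Scanning 'yzxcaaczy' for palindromic substrings.
Substring at positions 3-6: 'caac'.
Check: reverse('caac') = 'caac' -> palindrome confirmed.
Neighbouring characters ('x' / 'z') break symmetry, so it cannot extend further.
No longer palindromic substring exists; longest length = 4

4


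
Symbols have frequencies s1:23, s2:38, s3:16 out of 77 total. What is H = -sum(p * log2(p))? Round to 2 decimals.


Computing entropy H = -sum(p_i * log2(p_i)):
  s1: p = 23/77 = 0.2987, -p*log2(p) = 0.5207
  s2: p = 38/77 = 0.4935, -p*log2(p) = 0.5028
  s3: p = 16/77 = 0.2078, -p*log2(p) = 0.4710
H = sum of terms = 1.4945
Rounded to 2 decimals: 1.49

1.49


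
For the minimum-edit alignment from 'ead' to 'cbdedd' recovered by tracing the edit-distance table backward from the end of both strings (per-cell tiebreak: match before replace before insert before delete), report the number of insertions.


Edit distance = 4. Backtracking from cell (3, 6) with preference match > replace > insert > delete,
then listing the resulting alignment 'ead' -> 'cbdedd' left to right:
  Step 1: insert 'c' [insertion #1]
  Step 2: insert 'b' [insertion #2]
  Step 3: insert 'd' [insertion #3]
  Step 4: keep 'e'
  Step 5: replace a->d
  Step 6: keep 'd'
Total insertions: 3

3


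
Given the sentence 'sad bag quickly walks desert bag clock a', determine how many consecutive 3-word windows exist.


Word trigrams from [8] words:
  Trigram 1: (sad bag quickly)
  Trigram 2: (bag quickly walks)
  Trigram 3: (quickly walks desert)
  Trigram 4: (walks desert bag)
  Trigram 5: (desert bag clock)
  Trigram 6: (bag clock a)
Total word trigrams: 8 - 2 = 6

6


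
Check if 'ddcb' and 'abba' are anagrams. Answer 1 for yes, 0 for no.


Sort characters of 'ddcb': 'bcdd'
Sort characters of 'abba': 'aabb'
Sorted forms differ -> they are NOT anagrams
Result: 0

0


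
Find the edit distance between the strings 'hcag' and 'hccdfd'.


Building DP table for s1='hcag' (len 4) and s2='hccdfd' (len 6):
       h  c  c  d  f  d
    0  1  2  3  4  5  6
  h 1  0  1  2  3  4  5
  c 2  1  0  1  2  3  4
  a 3  2  1  1  2  3  4
  g 4  3  2  2  2  3  4
Edit distance = dp[4][6] = 4

4


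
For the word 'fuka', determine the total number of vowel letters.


Scanning each character of 'fuka':
  Position 1: 'f' -> consonant (running count: 0)
  Position 2: 'u' -> vowel (running count: 1)
  Position 3: 'k' -> consonant (running count: 1)
  Position 4: 'a' -> vowel (running count: 2)
Total vowels: 2

2


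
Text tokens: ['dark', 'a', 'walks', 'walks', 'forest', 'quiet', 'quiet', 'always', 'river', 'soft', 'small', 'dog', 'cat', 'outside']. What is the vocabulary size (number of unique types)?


Listing all tokens and tracking unique types:
  Token 1: 'dark' -> NEW (unique so far: 1)
  Token 2: 'a' -> NEW (unique so far: 2)
  Token 3: 'walks' -> NEW (unique so far: 3)
  Token 4: 'walks' -> duplicate (unique so far: 3)
  Token 5: 'forest' -> NEW (unique so far: 4)
  Token 6: 'quiet' -> NEW (unique so far: 5)
  Token 7: 'quiet' -> duplicate (unique so far: 5)
  Token 8: 'always' -> NEW (unique so far: 6)
  Token 9: 'river' -> NEW (unique so far: 7)
  Token 10: 'soft' -> NEW (unique so far: 8)
  Token 11: 'small' -> NEW (unique so far: 9)
  Token 12: 'dog' -> NEW (unique so far: 10)
  Token 13: 'cat' -> NEW (unique so far: 11)
  Token 14: 'outside' -> NEW (unique so far: 12)
Unique types: ('a', 'always', 'cat', 'dark', 'dog', 'forest', 'outside', 'quiet', 'river', 'small', 'soft', 'walks')
Vocabulary size: 12

12


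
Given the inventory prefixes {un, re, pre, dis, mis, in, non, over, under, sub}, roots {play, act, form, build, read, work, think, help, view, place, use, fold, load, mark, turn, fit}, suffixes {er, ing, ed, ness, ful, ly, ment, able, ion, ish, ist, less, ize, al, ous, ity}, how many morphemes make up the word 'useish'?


Segmenting 'useish' against the inventory:
  'use' -> root (morpheme 1)
  'ish' -> suffix (morpheme 2)
Total morphemes: 2

2


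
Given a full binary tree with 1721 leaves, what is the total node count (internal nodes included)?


Leaf nodes (terminals): 1721
Internal nodes = n - 1 = 1721 - 1 = 1720
Total = leaves + internal = 1721 + 1720 = 3441

3441


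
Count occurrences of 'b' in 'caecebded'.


Scanning 'caecebded' for 'b':
  Position 5: 'b' -> MATCH (count: 1)
Total occurrences of 'b': 1

1


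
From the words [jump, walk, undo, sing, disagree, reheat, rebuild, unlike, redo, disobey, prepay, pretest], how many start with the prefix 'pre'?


Checking each word for prefix 'pre':
  'jump' -> no (count: 0)
  'walk' -> no (count: 0)
  'undo' -> no (count: 0)
  'sing' -> no (count: 0)
  'disagree' -> no (count: 0)
  'reheat' -> no (count: 0)
  'rebuild' -> no (count: 0)
  'unlike' -> no (count: 0)
  'redo' -> no (count: 0)
  'disobey' -> no (count: 0)
  'prepay' -> YES, starts with 'pre' (count: 1)
  'pretest' -> YES, starts with 'pre' (count: 2)
Total with prefix 'pre': 2

2


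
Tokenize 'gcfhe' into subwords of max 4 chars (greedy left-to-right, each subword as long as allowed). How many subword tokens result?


'gcfhe' has 5 characters.
Chunking with max size 4:
  Chunk 1: 'gcfh' (positions 0-3)
  Chunk 2: 'e' (positions 4-4)
Total chunks: ceil(5 / 4) = 2

2


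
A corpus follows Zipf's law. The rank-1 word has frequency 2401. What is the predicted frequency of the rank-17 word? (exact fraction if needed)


Zipf's law: freq(rank) = f1 / rank
f1 = 2401, rank = 17
freq = 2401 / 17
GCD(2401, 17) = 1
Simplified: 2401/17

2401/17


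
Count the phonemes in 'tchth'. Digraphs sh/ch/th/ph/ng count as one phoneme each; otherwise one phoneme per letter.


Parsing 'tchth' greedily, digraphs first:
  't' -> consonant phoneme (phonemes so far: 1)
  'ch' -> digraph (1 consonant phoneme) (phonemes so far: 2)
  'th' -> digraph (1 consonant phoneme) (phonemes so far: 3)
Total phonemes: 3

3


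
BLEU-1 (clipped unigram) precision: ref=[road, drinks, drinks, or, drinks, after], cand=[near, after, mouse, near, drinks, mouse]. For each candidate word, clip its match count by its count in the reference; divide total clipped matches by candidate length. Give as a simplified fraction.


Reference word counts: {'after': 1, 'drinks': 3, 'or': 1, 'road': 1}
Checking each candidate word (with clipping):
  'near' -> not in reference -> no match (matches: 0)
  'after' -> in reference (ref count 1, used 1/1) -> match (matches: 1)
  'mouse' -> not in reference -> no match (matches: 1)
  'near' -> not in reference -> no match (matches: 1)
  'drinks' -> in reference (ref count 3, used 1/3) -> match (matches: 2)
  'mouse' -> not in reference -> no match (matches: 2)
Clipped matches: 2, Candidate length: 6
Precision = 2/6 = 1/3

1/3


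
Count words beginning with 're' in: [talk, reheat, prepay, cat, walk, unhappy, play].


Checking each word for prefix 're':
  'talk' -> no (count: 0)
  'reheat' -> YES, starts with 're' (count: 1)
  'prepay' -> no (count: 1)
  'cat' -> no (count: 1)
  'walk' -> no (count: 1)
  'unhappy' -> no (count: 1)
  'play' -> no (count: 1)
Total with prefix 're': 1

1


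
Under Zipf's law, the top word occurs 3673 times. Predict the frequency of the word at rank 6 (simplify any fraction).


Zipf's law: freq(rank) = f1 / rank
f1 = 3673, rank = 6
freq = 3673 / 6
GCD(3673, 6) = 1
Simplified: 3673/6

3673/6


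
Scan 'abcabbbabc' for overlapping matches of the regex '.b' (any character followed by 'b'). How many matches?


Pattern: .b means any character followed by 'b'.
Scanning 'abcabbbabc' position-by-position:
  Pos 0: window 'ab' -> MATCH
  Pos 1: window 'bc' -> no
  Pos 2: window 'ca' -> no
  Pos 3: window 'ab' -> MATCH
  Pos 4: window 'bb' -> MATCH
  Pos 5: window 'bb' -> MATCH
  Pos 6: window 'ba' -> no
  Pos 7: window 'ab' -> MATCH
  Pos 8: window 'bc' -> no
  Pos 9: window 'c' -> no
Total matches: 5

5


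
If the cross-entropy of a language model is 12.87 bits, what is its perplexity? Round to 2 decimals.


Perplexity formula: PP = 2^H
H = 12.87
PP = 2^12.87
Decompose: 2^12.87 = 2^12 * 2^0.87
2^12 = 4096, 2^0.87 ~ 1.8276629
PP ~ 4096 * 1.8276629 = 7486.1072384
Rounded to 2 decimals: 7486.11

7486.11


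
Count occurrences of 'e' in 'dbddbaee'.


Scanning 'dbddbaee' for 'e':
  Position 6: 'e' -> MATCH (count: 1)
  Position 7: 'e' -> MATCH (count: 2)
Total occurrences of 'e': 2

2


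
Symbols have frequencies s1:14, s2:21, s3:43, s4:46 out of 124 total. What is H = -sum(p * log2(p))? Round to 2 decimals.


Computing entropy H = -sum(p_i * log2(p_i)):
  s1: p = 14/124 = 0.1129, -p*log2(p) = 0.3553
  s2: p = 21/124 = 0.1694, -p*log2(p) = 0.4339
  s3: p = 43/124 = 0.3468, -p*log2(p) = 0.5298
  s4: p = 46/124 = 0.3710, -p*log2(p) = 0.5307
H = sum of terms = 1.8497
Rounded to 2 decimals: 1.85

1.85


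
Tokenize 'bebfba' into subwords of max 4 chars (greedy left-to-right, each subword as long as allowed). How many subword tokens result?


'bebfba' has 6 characters.
Chunking with max size 4:
  Chunk 1: 'bebf' (positions 0-3)
  Chunk 2: 'ba' (positions 4-5)
Total chunks: ceil(6 / 4) = 2

2


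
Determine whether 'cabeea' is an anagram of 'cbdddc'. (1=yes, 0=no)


Sort characters of 'cabeea': 'aabcee'
Sort characters of 'cbdddc': 'bccddd'
Sorted forms differ -> they are NOT anagrams
Result: 0

0


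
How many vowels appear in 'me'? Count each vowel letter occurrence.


Scanning each character of 'me':
  Position 1: 'm' -> consonant (running count: 0)
  Position 2: 'e' -> vowel (running count: 1)
Total vowels: 1

1


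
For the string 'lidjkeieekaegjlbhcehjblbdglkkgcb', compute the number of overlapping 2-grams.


String 'lidjkeieekaegjlbhcehjblbdglkkgcb' has length L = 32.
Number of overlapping n-grams = L - n + 1
Substituting: 32 - 2 + 1 = 31

31


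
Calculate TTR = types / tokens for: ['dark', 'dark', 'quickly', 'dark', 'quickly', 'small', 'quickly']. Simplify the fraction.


Tokens: 7
Unique types: ('dark', 'quickly', 'small') = 3
TTR = 3/7
Already in lowest terms.

3/7


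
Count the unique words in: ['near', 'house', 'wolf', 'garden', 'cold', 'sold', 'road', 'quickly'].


Listing all tokens and tracking unique types:
  Token 1: 'near' -> NEW (unique so far: 1)
  Token 2: 'house' -> NEW (unique so far: 2)
  Token 3: 'wolf' -> NEW (unique so far: 3)
  Token 4: 'garden' -> NEW (unique so far: 4)
  Token 5: 'cold' -> NEW (unique so far: 5)
  Token 6: 'sold' -> NEW (unique so far: 6)
  Token 7: 'road' -> NEW (unique so far: 7)
  Token 8: 'quickly' -> NEW (unique so far: 8)
Unique types: ('cold', 'garden', 'house', 'near', 'quickly', 'road', 'sold', 'wolf')
Vocabulary size: 8

8


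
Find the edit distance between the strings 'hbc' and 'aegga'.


Building DP table for s1='hbc' (len 3) and s2='aegga' (len 5):
       a  e  g  g  a
    0  1  2  3  4  5
  h 1  1  2  3  4  5
  b 2  2  2  3  4  5
  c 3  3  3  3  4  5
Edit distance = dp[3][5] = 5

5


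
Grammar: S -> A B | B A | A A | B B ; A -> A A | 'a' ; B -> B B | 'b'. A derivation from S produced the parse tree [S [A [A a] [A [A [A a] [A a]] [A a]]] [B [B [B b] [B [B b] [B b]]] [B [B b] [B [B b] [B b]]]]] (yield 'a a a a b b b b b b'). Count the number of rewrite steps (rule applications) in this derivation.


Every bracketed nonterminal node [X ...] in the tree is produced by exactly one rule application.
Reading the tree off as a leftmost derivation:
  Step 1: S  =>  A B   (applied S -> A B)
  Step 2: A B  =>  A A B   (applied A -> A A)
  Step 3: A A B  =>  a A B   (applied A -> a)
  Step 4: a A B  =>  a A A B   (applied A -> A A)
  Step 5: a A A B  =>  a A A A B   (applied A -> A A)
  Step 6: a A A A B  =>  a a A A B   (applied A -> a)
  Step 7: a a A A B  =>  a a a A B   (applied A -> a)
  Step 8: a a a A B  =>  a a a a B   (applied A -> a)
  Step 9: a a a a B  =>  a a a a B B   (applied B -> B B)
  Step 10: a a a a B B  =>  a a a a B B B   (applied B -> B B)
  Step 11: a a a a B B B  =>  a a a a b B B   (applied B -> b)
  Step 12: a a a a b B B  =>  a a a a b B B B   (applied B -> B B)
  Step 13: a a a a b B B B  =>  a a a a b b B B   (applied B -> b)
  Step 14: a a a a b b B B  =>  a a a a b b b B   (applied B -> b)
  Step 15: a a a a b b b B  =>  a a a a b b b B B   (applied B -> B B)
  Step 16: a a a a b b b B B  =>  a a a a b b b b B   (applied B -> b)
  Step 17: a a a a b b b b B  =>  a a a a b b b b B B   (applied B -> B B)
  Step 18: a a a a b b b b B B  =>  a a a a b b b b b B   (applied B -> b)
  Step 19: a a a a b b b b b B  =>  a a a a b b b b b b   (applied B -> b)
Final yield: a a a a b b b b b b
Total rewrite steps: 19

19


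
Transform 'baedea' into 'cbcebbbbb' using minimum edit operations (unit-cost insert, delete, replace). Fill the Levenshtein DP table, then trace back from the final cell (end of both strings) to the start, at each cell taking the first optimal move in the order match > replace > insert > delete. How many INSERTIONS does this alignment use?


Edit distance = 7. Backtracking from cell (6, 9) with preference match > replace > insert > delete,
then listing the resulting alignment 'baedea' -> 'cbcebbbbb' left to right:
  Step 1: insert 'c' [insertion #1]
  Step 2: keep 'b'
  Step 3: replace a->c
  Step 4: keep 'e'
  Step 5: insert 'b' [insertion #2]
  Step 6: insert 'b' [insertion #3]
  Step 7: replace d->b
  Step 8: replace e->b
  Step 9: replace a->b
Total insertions: 3

3


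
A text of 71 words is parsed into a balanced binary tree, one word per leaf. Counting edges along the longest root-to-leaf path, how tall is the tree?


In a balanced binary tree with n leaves the deepest leaf is ceil(log2(n)) edges below the root.
log2(71) = 6.1497
ceil(6.1497) = 7
height (edges) = 7

7


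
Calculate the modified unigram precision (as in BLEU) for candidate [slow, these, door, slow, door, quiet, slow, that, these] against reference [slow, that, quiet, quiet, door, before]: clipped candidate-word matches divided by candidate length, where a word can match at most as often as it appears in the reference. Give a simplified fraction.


Reference word counts: {'before': 1, 'door': 1, 'quiet': 2, 'slow': 1, 'that': 1}
Checking each candidate word (with clipping):
  'slow' -> in reference (ref count 1, used 1/1) -> match (matches: 1)
  'these' -> not in reference -> no match (matches: 1)
  'door' -> in reference (ref count 1, used 1/1) -> match (matches: 2)
  'slow' -> ref count 1 already used up (1/1) -> clipped, no match (matches: 2)
  'door' -> ref count 1 already used up (1/1) -> clipped, no match (matches: 2)
  'quiet' -> in reference (ref count 2, used 1/2) -> match (matches: 3)
  'slow' -> ref count 1 already used up (1/1) -> clipped, no match (matches: 3)
  'that' -> in reference (ref count 1, used 1/1) -> match (matches: 4)
  'these' -> not in reference -> no match (matches: 4)
Clipped matches: 4, Candidate length: 9
Precision = 4/9

4/9


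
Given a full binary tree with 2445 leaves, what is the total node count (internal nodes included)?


Leaf nodes (terminals): 2445
Internal nodes = n - 1 = 2445 - 1 = 2444
Total = leaves + internal = 2445 + 2444 = 4889

4889
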